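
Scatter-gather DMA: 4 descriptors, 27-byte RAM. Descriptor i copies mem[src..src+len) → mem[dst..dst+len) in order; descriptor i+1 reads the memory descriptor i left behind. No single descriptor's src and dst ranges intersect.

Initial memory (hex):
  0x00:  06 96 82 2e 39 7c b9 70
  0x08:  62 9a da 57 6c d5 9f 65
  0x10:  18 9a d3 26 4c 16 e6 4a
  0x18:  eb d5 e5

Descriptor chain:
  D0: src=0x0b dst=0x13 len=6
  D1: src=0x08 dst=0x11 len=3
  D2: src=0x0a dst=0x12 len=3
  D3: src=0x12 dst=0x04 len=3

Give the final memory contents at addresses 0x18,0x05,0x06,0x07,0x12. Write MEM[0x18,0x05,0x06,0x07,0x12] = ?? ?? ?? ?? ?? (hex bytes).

  after D0: wrote 6B at 0x13 = 576cd59f6518
  after D1: wrote 3B at 0x11 = 629ada
  after D2: wrote 3B at 0x12 = da576c
  after D3: wrote 3B at 0x04 = da576c
query mem[0x18]=0x18, mem[0x05]=0x57, mem[0x06]=0x6c, mem[0x07]=0x70, mem[0x12]=0xda

MEM[0x18,0x05,0x06,0x07,0x12] = 18 57 6c 70 da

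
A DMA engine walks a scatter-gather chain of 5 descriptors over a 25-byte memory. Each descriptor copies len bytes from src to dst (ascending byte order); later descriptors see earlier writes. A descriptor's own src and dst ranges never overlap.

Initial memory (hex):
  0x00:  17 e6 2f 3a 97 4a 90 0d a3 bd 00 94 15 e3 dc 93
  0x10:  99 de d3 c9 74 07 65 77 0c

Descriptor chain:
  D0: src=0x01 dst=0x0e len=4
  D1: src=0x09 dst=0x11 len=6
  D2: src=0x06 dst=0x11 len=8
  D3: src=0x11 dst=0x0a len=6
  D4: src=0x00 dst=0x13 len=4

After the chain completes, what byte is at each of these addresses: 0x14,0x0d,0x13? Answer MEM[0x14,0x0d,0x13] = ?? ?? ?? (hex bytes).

MEM[0x14,0x0d,0x13] = e6 bd 17

[0] 0x01->0x0e len=4 : e6 2f 3a 97
[1] 0x09->0x11 len=6 : bd 00 94 15 e3 e6
[2] 0x06->0x11 len=8 : 90 0d a3 bd 00 94 15 e3
[3] 0x11->0x0a len=6 : 90 0d a3 bd 00 94
[4] 0x00->0x13 len=4 : 17 e6 2f 3a
query mem[0x14]=0xe6, mem[0x0d]=0xbd, mem[0x13]=0x17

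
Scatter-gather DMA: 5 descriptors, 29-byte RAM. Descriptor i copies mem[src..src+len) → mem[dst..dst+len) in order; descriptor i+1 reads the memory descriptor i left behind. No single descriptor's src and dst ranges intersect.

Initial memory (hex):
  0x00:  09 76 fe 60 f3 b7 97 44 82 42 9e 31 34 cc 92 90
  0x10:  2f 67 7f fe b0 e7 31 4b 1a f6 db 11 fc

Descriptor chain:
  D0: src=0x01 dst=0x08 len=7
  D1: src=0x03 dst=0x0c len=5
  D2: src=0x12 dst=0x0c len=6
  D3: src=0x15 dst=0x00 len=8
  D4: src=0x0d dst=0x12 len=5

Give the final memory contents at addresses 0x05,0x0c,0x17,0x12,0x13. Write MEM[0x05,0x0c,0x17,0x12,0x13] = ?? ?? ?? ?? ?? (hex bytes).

D0: mem[0x08..0x0e] <- [76 fe 60 f3 b7 97 44]
D1: mem[0x0c..0x10] <- [60 f3 b7 97 44]
D2: mem[0x0c..0x11] <- [7f fe b0 e7 31 4b]
D3: mem[0x00..0x07] <- [e7 31 4b 1a f6 db 11 fc]
D4: mem[0x12..0x16] <- [fe b0 e7 31 4b]
query mem[0x05]=0xdb, mem[0x0c]=0x7f, mem[0x17]=0x4b, mem[0x12]=0xfe, mem[0x13]=0xb0

MEM[0x05,0x0c,0x17,0x12,0x13] = db 7f 4b fe b0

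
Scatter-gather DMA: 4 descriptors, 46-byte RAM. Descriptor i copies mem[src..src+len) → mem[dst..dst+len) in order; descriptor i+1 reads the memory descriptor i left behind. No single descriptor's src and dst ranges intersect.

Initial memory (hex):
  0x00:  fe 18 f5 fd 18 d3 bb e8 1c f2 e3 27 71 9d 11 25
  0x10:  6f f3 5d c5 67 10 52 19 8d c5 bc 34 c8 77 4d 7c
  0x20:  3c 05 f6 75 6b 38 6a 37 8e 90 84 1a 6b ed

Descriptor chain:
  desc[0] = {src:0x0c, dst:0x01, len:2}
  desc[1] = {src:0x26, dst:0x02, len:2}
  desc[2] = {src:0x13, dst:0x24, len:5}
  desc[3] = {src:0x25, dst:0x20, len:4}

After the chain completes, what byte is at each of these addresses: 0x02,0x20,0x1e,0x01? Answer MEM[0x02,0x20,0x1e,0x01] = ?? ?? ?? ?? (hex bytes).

D0: mem[0x01..0x02] <- [71 9d]
D1: mem[0x02..0x03] <- [6a 37]
D2: mem[0x24..0x28] <- [c5 67 10 52 19]
D3: mem[0x20..0x23] <- [67 10 52 19]
query mem[0x02]=0x6a, mem[0x20]=0x67, mem[0x1e]=0x4d, mem[0x01]=0x71

MEM[0x02,0x20,0x1e,0x01] = 6a 67 4d 71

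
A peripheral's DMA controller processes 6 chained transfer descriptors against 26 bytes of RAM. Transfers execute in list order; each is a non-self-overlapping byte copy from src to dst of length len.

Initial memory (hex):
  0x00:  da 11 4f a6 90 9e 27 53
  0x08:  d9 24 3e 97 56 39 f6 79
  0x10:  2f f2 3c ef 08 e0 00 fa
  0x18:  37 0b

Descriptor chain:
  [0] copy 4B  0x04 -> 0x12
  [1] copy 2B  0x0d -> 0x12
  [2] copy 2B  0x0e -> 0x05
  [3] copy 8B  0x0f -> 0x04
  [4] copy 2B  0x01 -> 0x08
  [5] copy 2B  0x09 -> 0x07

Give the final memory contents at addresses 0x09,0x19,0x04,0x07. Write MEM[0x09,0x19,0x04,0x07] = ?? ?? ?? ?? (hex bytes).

MEM[0x09,0x19,0x04,0x07] = 4f 0b 79 4f

#0 dst[0x12+4] := {0x90,0x9e,0x27,0x53}
#1 dst[0x12+2] := {0x39,0xf6}
#2 dst[0x05+2] := {0xf6,0x79}
#3 dst[0x04+8] := {0x79,0x2f,0xf2,0x39,0xf6,0x27,0x53,0x00}
#4 dst[0x08+2] := {0x11,0x4f}
#5 dst[0x07+2] := {0x4f,0x53}
query mem[0x09]=0x4f, mem[0x19]=0x0b, mem[0x04]=0x79, mem[0x07]=0x4f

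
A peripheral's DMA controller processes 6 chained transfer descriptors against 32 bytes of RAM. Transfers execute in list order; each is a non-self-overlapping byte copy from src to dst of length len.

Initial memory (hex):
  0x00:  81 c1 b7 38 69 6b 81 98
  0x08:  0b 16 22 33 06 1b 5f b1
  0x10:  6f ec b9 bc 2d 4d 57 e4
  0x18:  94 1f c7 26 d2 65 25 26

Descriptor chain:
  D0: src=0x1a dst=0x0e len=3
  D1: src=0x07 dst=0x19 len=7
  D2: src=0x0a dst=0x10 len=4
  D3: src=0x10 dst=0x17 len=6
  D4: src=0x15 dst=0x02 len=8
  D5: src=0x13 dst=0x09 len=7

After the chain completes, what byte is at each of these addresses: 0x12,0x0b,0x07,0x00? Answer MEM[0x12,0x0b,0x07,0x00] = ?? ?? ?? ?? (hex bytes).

MEM[0x12,0x0b,0x07,0x00] = 06 4d 1b 81

[0] 0x1a->0x0e len=3 : c7 26 d2
[1] 0x07->0x19 len=7 : 98 0b 16 22 33 06 1b
[2] 0x0a->0x10 len=4 : 22 33 06 1b
[3] 0x10->0x17 len=6 : 22 33 06 1b 2d 4d
[4] 0x15->0x02 len=8 : 4d 57 22 33 06 1b 2d 4d
[5] 0x13->0x09 len=7 : 1b 2d 4d 57 22 33 06
query mem[0x12]=0x06, mem[0x0b]=0x4d, mem[0x07]=0x1b, mem[0x00]=0x81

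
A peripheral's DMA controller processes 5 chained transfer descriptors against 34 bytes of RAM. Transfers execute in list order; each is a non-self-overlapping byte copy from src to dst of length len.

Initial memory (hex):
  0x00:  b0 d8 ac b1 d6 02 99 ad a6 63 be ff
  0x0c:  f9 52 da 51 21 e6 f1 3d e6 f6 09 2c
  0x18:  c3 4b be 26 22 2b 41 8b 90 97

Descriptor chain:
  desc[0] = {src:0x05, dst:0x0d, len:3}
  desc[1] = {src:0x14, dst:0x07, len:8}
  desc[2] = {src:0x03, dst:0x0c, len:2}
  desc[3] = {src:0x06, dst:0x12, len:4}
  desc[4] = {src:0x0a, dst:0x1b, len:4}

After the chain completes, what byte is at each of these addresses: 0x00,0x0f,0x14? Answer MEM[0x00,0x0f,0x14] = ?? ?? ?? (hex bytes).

MEM[0x00,0x0f,0x14] = b0 ad f6

D0: mem[0x0d..0x0f] <- [02 99 ad]
D1: mem[0x07..0x0e] <- [e6 f6 09 2c c3 4b be 26]
D2: mem[0x0c..0x0d] <- [b1 d6]
D3: mem[0x12..0x15] <- [99 e6 f6 09]
D4: mem[0x1b..0x1e] <- [2c c3 b1 d6]
query mem[0x00]=0xb0, mem[0x0f]=0xad, mem[0x14]=0xf6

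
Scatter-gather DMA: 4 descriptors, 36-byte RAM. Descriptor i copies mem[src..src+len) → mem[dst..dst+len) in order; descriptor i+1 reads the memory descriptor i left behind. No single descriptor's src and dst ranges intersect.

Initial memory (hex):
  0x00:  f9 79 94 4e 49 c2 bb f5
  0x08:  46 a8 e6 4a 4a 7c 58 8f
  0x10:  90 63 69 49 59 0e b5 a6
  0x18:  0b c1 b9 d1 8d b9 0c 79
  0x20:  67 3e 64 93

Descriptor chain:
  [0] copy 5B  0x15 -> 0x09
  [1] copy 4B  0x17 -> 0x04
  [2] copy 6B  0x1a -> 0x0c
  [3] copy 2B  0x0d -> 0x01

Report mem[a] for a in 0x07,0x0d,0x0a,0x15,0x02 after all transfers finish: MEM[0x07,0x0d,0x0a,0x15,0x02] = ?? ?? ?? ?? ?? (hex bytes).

MEM[0x07,0x0d,0x0a,0x15,0x02] = b9 d1 b5 0e 8d

D0: mem[0x09..0x0d] <- [0e b5 a6 0b c1]
D1: mem[0x04..0x07] <- [a6 0b c1 b9]
D2: mem[0x0c..0x11] <- [b9 d1 8d b9 0c 79]
D3: mem[0x01..0x02] <- [d1 8d]
query mem[0x07]=0xb9, mem[0x0d]=0xd1, mem[0x0a]=0xb5, mem[0x15]=0x0e, mem[0x02]=0x8d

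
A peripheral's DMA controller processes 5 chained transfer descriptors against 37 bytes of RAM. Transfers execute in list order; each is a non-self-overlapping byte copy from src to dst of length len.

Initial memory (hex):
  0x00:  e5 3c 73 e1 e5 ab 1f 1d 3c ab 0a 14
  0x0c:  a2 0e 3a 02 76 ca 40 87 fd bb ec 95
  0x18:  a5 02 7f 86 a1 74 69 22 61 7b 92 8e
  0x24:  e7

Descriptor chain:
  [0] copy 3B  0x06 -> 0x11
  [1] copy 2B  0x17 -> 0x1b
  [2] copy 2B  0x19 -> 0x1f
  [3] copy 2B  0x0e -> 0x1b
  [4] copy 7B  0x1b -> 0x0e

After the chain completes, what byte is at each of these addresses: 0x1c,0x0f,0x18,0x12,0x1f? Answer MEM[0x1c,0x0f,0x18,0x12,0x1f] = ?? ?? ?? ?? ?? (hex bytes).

[0] 0x06->0x11 len=3 : 1f 1d 3c
[1] 0x17->0x1b len=2 : 95 a5
[2] 0x19->0x1f len=2 : 02 7f
[3] 0x0e->0x1b len=2 : 3a 02
[4] 0x1b->0x0e len=7 : 3a 02 74 69 02 7f 7b
query mem[0x1c]=0x02, mem[0x0f]=0x02, mem[0x18]=0xa5, mem[0x12]=0x02, mem[0x1f]=0x02

MEM[0x1c,0x0f,0x18,0x12,0x1f] = 02 02 a5 02 02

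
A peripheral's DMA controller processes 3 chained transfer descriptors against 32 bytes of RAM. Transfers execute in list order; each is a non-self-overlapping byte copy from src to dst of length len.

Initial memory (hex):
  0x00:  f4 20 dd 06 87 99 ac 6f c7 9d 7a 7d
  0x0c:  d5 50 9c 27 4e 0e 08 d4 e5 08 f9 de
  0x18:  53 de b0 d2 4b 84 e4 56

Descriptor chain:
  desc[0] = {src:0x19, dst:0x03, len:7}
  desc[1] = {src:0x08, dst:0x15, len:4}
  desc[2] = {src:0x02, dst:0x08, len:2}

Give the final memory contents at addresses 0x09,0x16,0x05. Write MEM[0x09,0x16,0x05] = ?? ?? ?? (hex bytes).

MEM[0x09,0x16,0x05] = de 56 d2

D0: mem[0x03..0x09] <- [de b0 d2 4b 84 e4 56]
D1: mem[0x15..0x18] <- [e4 56 7a 7d]
D2: mem[0x08..0x09] <- [dd de]
query mem[0x09]=0xde, mem[0x16]=0x56, mem[0x05]=0xd2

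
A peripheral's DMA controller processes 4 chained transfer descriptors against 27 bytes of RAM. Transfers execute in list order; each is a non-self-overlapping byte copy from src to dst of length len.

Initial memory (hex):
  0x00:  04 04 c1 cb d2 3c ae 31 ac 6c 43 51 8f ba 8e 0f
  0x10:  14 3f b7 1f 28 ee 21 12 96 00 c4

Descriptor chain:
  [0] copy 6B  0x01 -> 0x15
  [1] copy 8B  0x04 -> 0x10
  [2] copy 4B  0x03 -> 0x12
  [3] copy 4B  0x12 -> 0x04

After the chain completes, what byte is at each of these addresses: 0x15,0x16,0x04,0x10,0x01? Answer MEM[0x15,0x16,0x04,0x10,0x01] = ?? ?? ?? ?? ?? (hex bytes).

D0: mem[0x15..0x1a] <- [04 c1 cb d2 3c ae]
D1: mem[0x10..0x17] <- [d2 3c ae 31 ac 6c 43 51]
D2: mem[0x12..0x15] <- [cb d2 3c ae]
D3: mem[0x04..0x07] <- [cb d2 3c ae]
query mem[0x15]=0xae, mem[0x16]=0x43, mem[0x04]=0xcb, mem[0x10]=0xd2, mem[0x01]=0x04

MEM[0x15,0x16,0x04,0x10,0x01] = ae 43 cb d2 04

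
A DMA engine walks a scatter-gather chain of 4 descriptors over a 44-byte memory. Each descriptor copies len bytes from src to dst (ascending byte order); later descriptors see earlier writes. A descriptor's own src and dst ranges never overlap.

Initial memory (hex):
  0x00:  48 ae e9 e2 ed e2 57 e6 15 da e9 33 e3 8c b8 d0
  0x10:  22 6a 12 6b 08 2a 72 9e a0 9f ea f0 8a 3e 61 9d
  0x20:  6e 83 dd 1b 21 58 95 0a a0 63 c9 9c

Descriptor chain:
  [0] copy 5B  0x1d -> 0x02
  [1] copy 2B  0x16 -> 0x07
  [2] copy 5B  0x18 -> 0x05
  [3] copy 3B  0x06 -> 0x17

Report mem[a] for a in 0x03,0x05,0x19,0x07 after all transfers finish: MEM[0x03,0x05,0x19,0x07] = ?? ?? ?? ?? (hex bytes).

D0: mem[0x02..0x06] <- [3e 61 9d 6e 83]
D1: mem[0x07..0x08] <- [72 9e]
D2: mem[0x05..0x09] <- [a0 9f ea f0 8a]
D3: mem[0x17..0x19] <- [9f ea f0]
query mem[0x03]=0x61, mem[0x05]=0xa0, mem[0x19]=0xf0, mem[0x07]=0xea

MEM[0x03,0x05,0x19,0x07] = 61 a0 f0 ea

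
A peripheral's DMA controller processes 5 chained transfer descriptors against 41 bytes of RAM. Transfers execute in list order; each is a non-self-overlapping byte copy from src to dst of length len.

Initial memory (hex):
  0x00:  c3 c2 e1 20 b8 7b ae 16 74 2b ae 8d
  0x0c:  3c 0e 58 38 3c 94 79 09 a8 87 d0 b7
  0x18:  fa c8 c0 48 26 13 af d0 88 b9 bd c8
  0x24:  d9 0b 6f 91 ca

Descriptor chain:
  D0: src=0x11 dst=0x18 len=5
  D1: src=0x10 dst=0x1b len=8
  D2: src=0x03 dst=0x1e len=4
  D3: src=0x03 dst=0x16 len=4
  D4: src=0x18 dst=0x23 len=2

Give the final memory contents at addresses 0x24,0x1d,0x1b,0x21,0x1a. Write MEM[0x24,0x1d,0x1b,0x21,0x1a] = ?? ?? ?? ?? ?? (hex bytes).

MEM[0x24,0x1d,0x1b,0x21,0x1a] = ae 79 3c ae 09

[0] 0x11->0x18 len=5 : 94 79 09 a8 87
[1] 0x10->0x1b len=8 : 3c 94 79 09 a8 87 d0 b7
[2] 0x03->0x1e len=4 : 20 b8 7b ae
[3] 0x03->0x16 len=4 : 20 b8 7b ae
[4] 0x18->0x23 len=2 : 7b ae
query mem[0x24]=0xae, mem[0x1d]=0x79, mem[0x1b]=0x3c, mem[0x21]=0xae, mem[0x1a]=0x09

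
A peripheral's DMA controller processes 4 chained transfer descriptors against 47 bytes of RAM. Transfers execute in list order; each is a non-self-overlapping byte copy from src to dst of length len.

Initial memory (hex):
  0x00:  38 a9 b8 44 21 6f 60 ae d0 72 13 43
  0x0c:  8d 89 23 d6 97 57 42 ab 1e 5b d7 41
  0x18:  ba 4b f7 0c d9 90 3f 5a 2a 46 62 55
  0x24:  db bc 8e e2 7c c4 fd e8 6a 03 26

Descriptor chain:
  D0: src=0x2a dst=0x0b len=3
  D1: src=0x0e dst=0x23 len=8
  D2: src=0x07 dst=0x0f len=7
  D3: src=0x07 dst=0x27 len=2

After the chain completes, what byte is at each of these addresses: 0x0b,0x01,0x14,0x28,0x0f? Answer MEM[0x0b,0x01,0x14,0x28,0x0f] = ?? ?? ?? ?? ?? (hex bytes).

MEM[0x0b,0x01,0x14,0x28,0x0f] = fd a9 e8 d0 ae

D0: mem[0x0b..0x0d] <- [fd e8 6a]
D1: mem[0x23..0x2a] <- [23 d6 97 57 42 ab 1e 5b]
D2: mem[0x0f..0x15] <- [ae d0 72 13 fd e8 6a]
D3: mem[0x27..0x28] <- [ae d0]
query mem[0x0b]=0xfd, mem[0x01]=0xa9, mem[0x14]=0xe8, mem[0x28]=0xd0, mem[0x0f]=0xae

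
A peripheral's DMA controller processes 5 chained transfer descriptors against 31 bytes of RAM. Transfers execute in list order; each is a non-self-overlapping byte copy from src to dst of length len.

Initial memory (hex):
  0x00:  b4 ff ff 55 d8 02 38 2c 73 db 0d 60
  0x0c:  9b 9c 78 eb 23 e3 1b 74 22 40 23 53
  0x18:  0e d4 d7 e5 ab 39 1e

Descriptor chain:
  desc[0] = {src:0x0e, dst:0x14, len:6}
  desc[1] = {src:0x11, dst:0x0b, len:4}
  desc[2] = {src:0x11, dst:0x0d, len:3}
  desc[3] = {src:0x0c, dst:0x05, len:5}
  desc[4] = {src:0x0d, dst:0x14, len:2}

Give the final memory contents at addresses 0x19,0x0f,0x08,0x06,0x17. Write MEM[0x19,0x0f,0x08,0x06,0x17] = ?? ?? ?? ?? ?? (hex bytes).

MEM[0x19,0x0f,0x08,0x06,0x17] = 74 74 74 e3 e3

  after D0: wrote 6B at 0x14 = 78eb23e31b74
  after D1: wrote 4B at 0x0b = e31b7478
  after D2: wrote 3B at 0x0d = e31b74
  after D3: wrote 5B at 0x05 = 1be31b7423
  after D4: wrote 2B at 0x14 = e31b
query mem[0x19]=0x74, mem[0x0f]=0x74, mem[0x08]=0x74, mem[0x06]=0xe3, mem[0x17]=0xe3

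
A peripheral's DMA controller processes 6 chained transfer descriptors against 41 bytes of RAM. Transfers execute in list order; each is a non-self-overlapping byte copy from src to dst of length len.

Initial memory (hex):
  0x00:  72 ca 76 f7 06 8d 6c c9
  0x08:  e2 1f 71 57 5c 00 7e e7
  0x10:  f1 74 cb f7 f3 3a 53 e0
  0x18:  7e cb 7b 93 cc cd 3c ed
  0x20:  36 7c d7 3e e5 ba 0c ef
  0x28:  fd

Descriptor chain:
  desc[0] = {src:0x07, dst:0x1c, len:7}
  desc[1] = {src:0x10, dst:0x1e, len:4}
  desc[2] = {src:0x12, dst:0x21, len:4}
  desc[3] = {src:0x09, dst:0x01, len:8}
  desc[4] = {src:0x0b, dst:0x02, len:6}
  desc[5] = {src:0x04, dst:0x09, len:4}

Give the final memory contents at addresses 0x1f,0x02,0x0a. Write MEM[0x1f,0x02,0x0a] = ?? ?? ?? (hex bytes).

MEM[0x1f,0x02,0x0a] = 74 57 7e

  after D0: wrote 7B at 0x1c = c9e21f71575c00
  after D1: wrote 4B at 0x1e = f174cbf7
  after D2: wrote 4B at 0x21 = cbf7f33a
  after D3: wrote 8B at 0x01 = 1f71575c007ee7f1
  after D4: wrote 6B at 0x02 = 575c007ee7f1
  after D5: wrote 4B at 0x09 = 007ee7f1
query mem[0x1f]=0x74, mem[0x02]=0x57, mem[0x0a]=0x7e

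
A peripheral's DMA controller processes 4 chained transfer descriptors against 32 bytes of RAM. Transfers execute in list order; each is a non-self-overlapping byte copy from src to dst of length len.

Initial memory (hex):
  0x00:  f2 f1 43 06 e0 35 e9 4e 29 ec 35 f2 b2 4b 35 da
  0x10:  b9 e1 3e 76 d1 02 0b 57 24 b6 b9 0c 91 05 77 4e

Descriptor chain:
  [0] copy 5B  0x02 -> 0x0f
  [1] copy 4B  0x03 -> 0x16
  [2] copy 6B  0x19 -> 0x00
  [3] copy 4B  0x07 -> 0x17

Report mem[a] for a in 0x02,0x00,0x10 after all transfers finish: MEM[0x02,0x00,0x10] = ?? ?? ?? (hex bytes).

MEM[0x02,0x00,0x10] = 0c e9 06

  after D0: wrote 5B at 0x0f = 4306e035e9
  after D1: wrote 4B at 0x16 = 06e035e9
  after D2: wrote 6B at 0x00 = e9b90c910577
  after D3: wrote 4B at 0x17 = 4e29ec35
query mem[0x02]=0x0c, mem[0x00]=0xe9, mem[0x10]=0x06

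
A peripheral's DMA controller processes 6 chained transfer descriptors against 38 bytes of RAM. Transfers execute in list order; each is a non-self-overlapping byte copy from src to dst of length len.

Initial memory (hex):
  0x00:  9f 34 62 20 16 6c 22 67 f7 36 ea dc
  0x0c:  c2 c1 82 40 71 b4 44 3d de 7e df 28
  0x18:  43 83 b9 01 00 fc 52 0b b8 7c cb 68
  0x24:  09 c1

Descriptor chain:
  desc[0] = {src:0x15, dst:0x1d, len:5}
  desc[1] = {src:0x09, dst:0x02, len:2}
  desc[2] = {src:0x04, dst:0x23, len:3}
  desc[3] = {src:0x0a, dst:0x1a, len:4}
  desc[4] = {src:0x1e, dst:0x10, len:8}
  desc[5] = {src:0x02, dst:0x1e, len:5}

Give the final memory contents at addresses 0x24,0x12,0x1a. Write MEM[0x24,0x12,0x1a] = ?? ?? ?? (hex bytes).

MEM[0x24,0x12,0x1a] = 6c 43 ea

[0] 0x15->0x1d len=5 : 7e df 28 43 83
[1] 0x09->0x02 len=2 : 36 ea
[2] 0x04->0x23 len=3 : 16 6c 22
[3] 0x0a->0x1a len=4 : ea dc c2 c1
[4] 0x1e->0x10 len=8 : df 28 43 83 cb 16 6c 22
[5] 0x02->0x1e len=5 : 36 ea 16 6c 22
query mem[0x24]=0x6c, mem[0x12]=0x43, mem[0x1a]=0xea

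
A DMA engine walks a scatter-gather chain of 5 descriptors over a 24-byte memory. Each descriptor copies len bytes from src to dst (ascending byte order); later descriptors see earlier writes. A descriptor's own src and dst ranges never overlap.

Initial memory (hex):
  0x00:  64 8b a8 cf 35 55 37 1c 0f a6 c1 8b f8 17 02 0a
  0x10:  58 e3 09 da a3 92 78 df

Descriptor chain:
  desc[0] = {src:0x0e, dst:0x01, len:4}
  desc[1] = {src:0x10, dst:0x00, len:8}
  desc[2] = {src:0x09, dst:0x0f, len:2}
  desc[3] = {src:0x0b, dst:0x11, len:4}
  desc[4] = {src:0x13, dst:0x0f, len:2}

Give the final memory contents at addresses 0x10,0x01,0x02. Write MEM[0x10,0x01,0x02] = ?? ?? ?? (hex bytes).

MEM[0x10,0x01,0x02] = 02 e3 09

D0: mem[0x01..0x04] <- [02 0a 58 e3]
D1: mem[0x00..0x07] <- [58 e3 09 da a3 92 78 df]
D2: mem[0x0f..0x10] <- [a6 c1]
D3: mem[0x11..0x14] <- [8b f8 17 02]
D4: mem[0x0f..0x10] <- [17 02]
query mem[0x10]=0x02, mem[0x01]=0xe3, mem[0x02]=0x09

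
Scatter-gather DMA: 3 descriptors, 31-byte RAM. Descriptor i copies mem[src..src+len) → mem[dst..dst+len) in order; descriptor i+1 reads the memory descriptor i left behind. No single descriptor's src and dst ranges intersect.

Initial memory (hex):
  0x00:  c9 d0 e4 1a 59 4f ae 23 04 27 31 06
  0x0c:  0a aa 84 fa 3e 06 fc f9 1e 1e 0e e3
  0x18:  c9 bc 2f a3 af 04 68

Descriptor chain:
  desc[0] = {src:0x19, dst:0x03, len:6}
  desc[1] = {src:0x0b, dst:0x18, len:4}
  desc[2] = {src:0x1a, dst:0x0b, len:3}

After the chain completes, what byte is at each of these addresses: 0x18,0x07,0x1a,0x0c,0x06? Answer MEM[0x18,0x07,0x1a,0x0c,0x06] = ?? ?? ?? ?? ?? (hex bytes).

[0] 0x19->0x03 len=6 : bc 2f a3 af 04 68
[1] 0x0b->0x18 len=4 : 06 0a aa 84
[2] 0x1a->0x0b len=3 : aa 84 af
query mem[0x18]=0x06, mem[0x07]=0x04, mem[0x1a]=0xaa, mem[0x0c]=0x84, mem[0x06]=0xaf

MEM[0x18,0x07,0x1a,0x0c,0x06] = 06 04 aa 84 af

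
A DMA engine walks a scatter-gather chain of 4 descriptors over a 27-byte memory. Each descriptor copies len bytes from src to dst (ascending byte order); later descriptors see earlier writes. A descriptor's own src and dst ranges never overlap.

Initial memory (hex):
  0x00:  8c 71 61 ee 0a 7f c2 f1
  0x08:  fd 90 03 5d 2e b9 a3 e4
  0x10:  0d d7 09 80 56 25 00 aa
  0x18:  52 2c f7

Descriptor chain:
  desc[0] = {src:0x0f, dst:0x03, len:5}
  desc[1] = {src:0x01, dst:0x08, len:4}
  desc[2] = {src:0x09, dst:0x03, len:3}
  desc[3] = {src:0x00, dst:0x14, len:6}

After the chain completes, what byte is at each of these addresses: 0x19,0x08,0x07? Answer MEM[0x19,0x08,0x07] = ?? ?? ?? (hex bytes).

MEM[0x19,0x08,0x07] = 0d 71 80

  after D0: wrote 5B at 0x03 = e40dd70980
  after D1: wrote 4B at 0x08 = 7161e40d
  after D2: wrote 3B at 0x03 = 61e40d
  after D3: wrote 6B at 0x14 = 8c716161e40d
query mem[0x19]=0x0d, mem[0x08]=0x71, mem[0x07]=0x80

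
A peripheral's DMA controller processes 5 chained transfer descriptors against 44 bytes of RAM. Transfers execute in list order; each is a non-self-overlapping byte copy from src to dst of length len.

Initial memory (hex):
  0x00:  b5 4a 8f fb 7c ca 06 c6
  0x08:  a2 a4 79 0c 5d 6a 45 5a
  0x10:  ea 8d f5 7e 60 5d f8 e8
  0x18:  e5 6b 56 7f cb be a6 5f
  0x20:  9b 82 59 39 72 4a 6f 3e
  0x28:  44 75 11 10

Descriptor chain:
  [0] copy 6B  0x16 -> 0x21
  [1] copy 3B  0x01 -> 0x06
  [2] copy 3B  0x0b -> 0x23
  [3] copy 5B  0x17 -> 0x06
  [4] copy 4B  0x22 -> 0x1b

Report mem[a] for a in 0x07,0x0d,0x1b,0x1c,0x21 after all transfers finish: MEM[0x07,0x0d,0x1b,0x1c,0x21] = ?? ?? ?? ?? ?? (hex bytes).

  after D0: wrote 6B at 0x21 = f8e8e56b567f
  after D1: wrote 3B at 0x06 = 4a8ffb
  after D2: wrote 3B at 0x23 = 0c5d6a
  after D3: wrote 5B at 0x06 = e8e56b567f
  after D4: wrote 4B at 0x1b = e80c5d6a
query mem[0x07]=0xe5, mem[0x0d]=0x6a, mem[0x1b]=0xe8, mem[0x1c]=0x0c, mem[0x21]=0xf8

MEM[0x07,0x0d,0x1b,0x1c,0x21] = e5 6a e8 0c f8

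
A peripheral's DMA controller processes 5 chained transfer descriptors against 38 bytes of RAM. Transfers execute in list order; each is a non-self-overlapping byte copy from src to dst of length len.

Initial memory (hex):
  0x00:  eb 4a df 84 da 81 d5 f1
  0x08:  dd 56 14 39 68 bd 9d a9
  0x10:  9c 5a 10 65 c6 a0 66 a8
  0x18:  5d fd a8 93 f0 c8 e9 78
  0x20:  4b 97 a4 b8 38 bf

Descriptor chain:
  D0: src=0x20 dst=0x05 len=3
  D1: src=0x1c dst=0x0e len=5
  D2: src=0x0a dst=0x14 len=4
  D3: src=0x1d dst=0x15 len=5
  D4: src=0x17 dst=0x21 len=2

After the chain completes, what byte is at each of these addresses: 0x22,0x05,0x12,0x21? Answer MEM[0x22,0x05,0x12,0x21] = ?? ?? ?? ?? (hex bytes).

[0] 0x20->0x05 len=3 : 4b 97 a4
[1] 0x1c->0x0e len=5 : f0 c8 e9 78 4b
[2] 0x0a->0x14 len=4 : 14 39 68 bd
[3] 0x1d->0x15 len=5 : c8 e9 78 4b 97
[4] 0x17->0x21 len=2 : 78 4b
query mem[0x22]=0x4b, mem[0x05]=0x4b, mem[0x12]=0x4b, mem[0x21]=0x78

MEM[0x22,0x05,0x12,0x21] = 4b 4b 4b 78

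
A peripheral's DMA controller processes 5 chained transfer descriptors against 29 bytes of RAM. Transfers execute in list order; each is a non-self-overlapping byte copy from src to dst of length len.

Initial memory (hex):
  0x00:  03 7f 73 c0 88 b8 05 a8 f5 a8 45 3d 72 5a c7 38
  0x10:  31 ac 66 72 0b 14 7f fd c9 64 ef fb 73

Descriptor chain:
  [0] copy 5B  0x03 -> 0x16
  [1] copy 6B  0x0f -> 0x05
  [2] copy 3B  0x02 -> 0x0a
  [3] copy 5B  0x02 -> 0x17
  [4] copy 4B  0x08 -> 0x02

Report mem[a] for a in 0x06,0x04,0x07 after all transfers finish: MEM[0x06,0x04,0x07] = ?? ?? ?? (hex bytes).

#0 dst[0x16+5] := {0xc0,0x88,0xb8,0x05,0xa8}
#1 dst[0x05+6] := {0x38,0x31,0xac,0x66,0x72,0x0b}
#2 dst[0x0a+3] := {0x73,0xc0,0x88}
#3 dst[0x17+5] := {0x73,0xc0,0x88,0x38,0x31}
#4 dst[0x02+4] := {0x66,0x72,0x73,0xc0}
query mem[0x06]=0x31, mem[0x04]=0x73, mem[0x07]=0xac

MEM[0x06,0x04,0x07] = 31 73 ac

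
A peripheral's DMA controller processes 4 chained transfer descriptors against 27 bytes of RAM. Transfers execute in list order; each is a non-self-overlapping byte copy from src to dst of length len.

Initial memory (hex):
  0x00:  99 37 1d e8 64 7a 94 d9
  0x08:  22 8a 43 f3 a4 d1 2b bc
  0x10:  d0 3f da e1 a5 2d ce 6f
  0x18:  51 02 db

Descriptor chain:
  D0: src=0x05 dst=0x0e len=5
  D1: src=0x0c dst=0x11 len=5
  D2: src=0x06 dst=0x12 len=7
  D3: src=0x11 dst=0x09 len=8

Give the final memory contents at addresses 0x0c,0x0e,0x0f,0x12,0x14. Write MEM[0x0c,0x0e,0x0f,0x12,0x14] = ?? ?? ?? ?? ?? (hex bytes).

[0] 0x05->0x0e len=5 : 7a 94 d9 22 8a
[1] 0x0c->0x11 len=5 : a4 d1 7a 94 d9
[2] 0x06->0x12 len=7 : 94 d9 22 8a 43 f3 a4
[3] 0x11->0x09 len=8 : a4 94 d9 22 8a 43 f3 a4
query mem[0x0c]=0x22, mem[0x0e]=0x43, mem[0x0f]=0xf3, mem[0x12]=0x94, mem[0x14]=0x22

MEM[0x0c,0x0e,0x0f,0x12,0x14] = 22 43 f3 94 22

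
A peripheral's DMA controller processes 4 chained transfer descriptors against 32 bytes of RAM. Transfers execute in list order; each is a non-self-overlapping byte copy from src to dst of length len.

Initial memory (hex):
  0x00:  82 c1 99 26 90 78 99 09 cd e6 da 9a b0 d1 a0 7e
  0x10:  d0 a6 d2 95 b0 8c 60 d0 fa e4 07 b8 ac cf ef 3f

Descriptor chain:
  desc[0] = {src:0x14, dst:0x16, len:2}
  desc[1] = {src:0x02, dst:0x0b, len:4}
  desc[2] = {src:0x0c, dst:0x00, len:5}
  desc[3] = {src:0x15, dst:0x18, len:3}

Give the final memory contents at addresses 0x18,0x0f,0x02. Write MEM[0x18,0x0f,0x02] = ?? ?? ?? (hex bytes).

  after D0: wrote 2B at 0x16 = b08c
  after D1: wrote 4B at 0x0b = 99269078
  after D2: wrote 5B at 0x00 = 2690787ed0
  after D3: wrote 3B at 0x18 = 8cb08c
query mem[0x18]=0x8c, mem[0x0f]=0x7e, mem[0x02]=0x78

MEM[0x18,0x0f,0x02] = 8c 7e 78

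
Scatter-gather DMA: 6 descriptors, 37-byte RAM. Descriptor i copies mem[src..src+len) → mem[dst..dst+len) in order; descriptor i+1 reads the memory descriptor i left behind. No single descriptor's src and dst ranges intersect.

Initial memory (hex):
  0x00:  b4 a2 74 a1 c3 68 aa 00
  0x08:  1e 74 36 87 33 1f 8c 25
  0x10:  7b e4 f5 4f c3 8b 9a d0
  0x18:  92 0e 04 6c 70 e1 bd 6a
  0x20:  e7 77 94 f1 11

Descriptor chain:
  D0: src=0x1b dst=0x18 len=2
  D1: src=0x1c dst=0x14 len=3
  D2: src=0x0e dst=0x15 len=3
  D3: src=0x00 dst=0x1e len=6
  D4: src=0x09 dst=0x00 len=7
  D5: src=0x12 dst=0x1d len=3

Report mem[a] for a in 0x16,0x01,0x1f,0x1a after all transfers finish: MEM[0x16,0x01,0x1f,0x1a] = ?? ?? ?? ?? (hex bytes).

D0: mem[0x18..0x19] <- [6c 70]
D1: mem[0x14..0x16] <- [70 e1 bd]
D2: mem[0x15..0x17] <- [8c 25 7b]
D3: mem[0x1e..0x23] <- [b4 a2 74 a1 c3 68]
D4: mem[0x00..0x06] <- [74 36 87 33 1f 8c 25]
D5: mem[0x1d..0x1f] <- [f5 4f 70]
query mem[0x16]=0x25, mem[0x01]=0x36, mem[0x1f]=0x70, mem[0x1a]=0x04

MEM[0x16,0x01,0x1f,0x1a] = 25 36 70 04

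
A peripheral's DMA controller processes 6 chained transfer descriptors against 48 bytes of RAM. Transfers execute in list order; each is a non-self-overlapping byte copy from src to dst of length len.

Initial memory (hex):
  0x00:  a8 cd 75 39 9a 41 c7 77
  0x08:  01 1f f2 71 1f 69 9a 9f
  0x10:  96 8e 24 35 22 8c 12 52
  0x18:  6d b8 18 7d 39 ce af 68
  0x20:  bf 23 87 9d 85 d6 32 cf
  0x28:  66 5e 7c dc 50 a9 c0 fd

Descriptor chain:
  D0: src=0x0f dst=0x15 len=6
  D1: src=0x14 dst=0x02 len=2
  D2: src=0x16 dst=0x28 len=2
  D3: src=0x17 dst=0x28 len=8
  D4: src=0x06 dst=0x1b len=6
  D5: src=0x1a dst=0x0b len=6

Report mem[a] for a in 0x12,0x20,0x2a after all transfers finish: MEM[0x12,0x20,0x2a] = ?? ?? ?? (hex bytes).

D0: mem[0x15..0x1a] <- [9f 96 8e 24 35 22]
D1: mem[0x02..0x03] <- [22 9f]
D2: mem[0x28..0x29] <- [96 8e]
D3: mem[0x28..0x2f] <- [8e 24 35 22 7d 39 ce af]
D4: mem[0x1b..0x20] <- [c7 77 01 1f f2 71]
D5: mem[0x0b..0x10] <- [22 c7 77 01 1f f2]
query mem[0x12]=0x24, mem[0x20]=0x71, mem[0x2a]=0x35

MEM[0x12,0x20,0x2a] = 24 71 35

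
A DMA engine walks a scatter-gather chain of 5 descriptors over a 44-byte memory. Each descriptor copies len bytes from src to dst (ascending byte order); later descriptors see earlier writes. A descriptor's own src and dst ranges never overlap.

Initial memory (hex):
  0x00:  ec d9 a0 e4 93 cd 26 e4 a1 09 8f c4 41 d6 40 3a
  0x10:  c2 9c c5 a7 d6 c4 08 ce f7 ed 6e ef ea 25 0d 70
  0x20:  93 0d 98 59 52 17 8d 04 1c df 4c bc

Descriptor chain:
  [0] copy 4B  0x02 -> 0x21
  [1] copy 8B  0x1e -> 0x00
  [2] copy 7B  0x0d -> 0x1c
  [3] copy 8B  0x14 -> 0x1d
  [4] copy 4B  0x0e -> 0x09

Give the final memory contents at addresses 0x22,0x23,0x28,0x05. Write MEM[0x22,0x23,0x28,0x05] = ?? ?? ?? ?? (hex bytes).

MEM[0x22,0x23,0x28,0x05] = ed 6e 1c 93

#0 dst[0x21+4] := {0xa0,0xe4,0x93,0xcd}
#1 dst[0x00+8] := {0x0d,0x70,0x93,0xa0,0xe4,0x93,0xcd,0x17}
#2 dst[0x1c+7] := {0xd6,0x40,0x3a,0xc2,0x9c,0xc5,0xa7}
#3 dst[0x1d+8] := {0xd6,0xc4,0x08,0xce,0xf7,0xed,0x6e,0xef}
#4 dst[0x09+4] := {0x40,0x3a,0xc2,0x9c}
query mem[0x22]=0xed, mem[0x23]=0x6e, mem[0x28]=0x1c, mem[0x05]=0x93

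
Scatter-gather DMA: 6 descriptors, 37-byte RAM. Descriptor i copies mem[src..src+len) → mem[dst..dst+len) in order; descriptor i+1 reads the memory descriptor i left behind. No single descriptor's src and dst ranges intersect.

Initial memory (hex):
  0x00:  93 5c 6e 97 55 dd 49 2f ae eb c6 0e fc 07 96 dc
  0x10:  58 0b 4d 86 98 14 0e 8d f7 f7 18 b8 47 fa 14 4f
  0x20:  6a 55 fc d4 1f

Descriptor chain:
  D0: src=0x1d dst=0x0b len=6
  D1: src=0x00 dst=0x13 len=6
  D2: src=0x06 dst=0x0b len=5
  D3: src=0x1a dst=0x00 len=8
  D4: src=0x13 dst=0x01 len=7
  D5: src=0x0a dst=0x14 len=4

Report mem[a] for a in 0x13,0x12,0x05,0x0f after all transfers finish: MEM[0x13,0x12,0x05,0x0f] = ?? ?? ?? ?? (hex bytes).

MEM[0x13,0x12,0x05,0x0f] = 93 4d 55 c6

[0] 0x1d->0x0b len=6 : fa 14 4f 6a 55 fc
[1] 0x00->0x13 len=6 : 93 5c 6e 97 55 dd
[2] 0x06->0x0b len=5 : 49 2f ae eb c6
[3] 0x1a->0x00 len=8 : 18 b8 47 fa 14 4f 6a 55
[4] 0x13->0x01 len=7 : 93 5c 6e 97 55 dd f7
[5] 0x0a->0x14 len=4 : c6 49 2f ae
query mem[0x13]=0x93, mem[0x12]=0x4d, mem[0x05]=0x55, mem[0x0f]=0xc6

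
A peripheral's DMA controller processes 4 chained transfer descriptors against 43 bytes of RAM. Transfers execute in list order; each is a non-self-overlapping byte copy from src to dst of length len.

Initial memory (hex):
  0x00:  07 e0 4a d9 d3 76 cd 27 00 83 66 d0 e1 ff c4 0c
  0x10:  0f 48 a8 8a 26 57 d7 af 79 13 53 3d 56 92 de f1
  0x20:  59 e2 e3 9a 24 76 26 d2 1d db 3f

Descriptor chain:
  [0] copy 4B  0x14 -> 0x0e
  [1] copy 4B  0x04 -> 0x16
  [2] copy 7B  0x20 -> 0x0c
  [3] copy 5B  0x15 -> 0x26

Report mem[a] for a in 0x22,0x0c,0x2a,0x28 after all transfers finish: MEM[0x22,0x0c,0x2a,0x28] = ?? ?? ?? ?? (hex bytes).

#0 dst[0x0e+4] := {0x26,0x57,0xd7,0xaf}
#1 dst[0x16+4] := {0xd3,0x76,0xcd,0x27}
#2 dst[0x0c+7] := {0x59,0xe2,0xe3,0x9a,0x24,0x76,0x26}
#3 dst[0x26+5] := {0x57,0xd3,0x76,0xcd,0x27}
query mem[0x22]=0xe3, mem[0x0c]=0x59, mem[0x2a]=0x27, mem[0x28]=0x76

MEM[0x22,0x0c,0x2a,0x28] = e3 59 27 76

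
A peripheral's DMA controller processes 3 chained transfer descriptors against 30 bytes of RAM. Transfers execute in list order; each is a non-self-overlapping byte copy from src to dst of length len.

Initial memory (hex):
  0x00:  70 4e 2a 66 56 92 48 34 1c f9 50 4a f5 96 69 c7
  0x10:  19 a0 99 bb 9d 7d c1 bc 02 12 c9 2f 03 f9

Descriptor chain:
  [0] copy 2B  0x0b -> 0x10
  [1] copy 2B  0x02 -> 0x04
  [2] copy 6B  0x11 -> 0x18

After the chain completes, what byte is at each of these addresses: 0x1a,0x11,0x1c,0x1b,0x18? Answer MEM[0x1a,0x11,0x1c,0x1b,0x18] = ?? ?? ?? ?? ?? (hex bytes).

[0] 0x0b->0x10 len=2 : 4a f5
[1] 0x02->0x04 len=2 : 2a 66
[2] 0x11->0x18 len=6 : f5 99 bb 9d 7d c1
query mem[0x1a]=0xbb, mem[0x11]=0xf5, mem[0x1c]=0x7d, mem[0x1b]=0x9d, mem[0x18]=0xf5

MEM[0x1a,0x11,0x1c,0x1b,0x18] = bb f5 7d 9d f5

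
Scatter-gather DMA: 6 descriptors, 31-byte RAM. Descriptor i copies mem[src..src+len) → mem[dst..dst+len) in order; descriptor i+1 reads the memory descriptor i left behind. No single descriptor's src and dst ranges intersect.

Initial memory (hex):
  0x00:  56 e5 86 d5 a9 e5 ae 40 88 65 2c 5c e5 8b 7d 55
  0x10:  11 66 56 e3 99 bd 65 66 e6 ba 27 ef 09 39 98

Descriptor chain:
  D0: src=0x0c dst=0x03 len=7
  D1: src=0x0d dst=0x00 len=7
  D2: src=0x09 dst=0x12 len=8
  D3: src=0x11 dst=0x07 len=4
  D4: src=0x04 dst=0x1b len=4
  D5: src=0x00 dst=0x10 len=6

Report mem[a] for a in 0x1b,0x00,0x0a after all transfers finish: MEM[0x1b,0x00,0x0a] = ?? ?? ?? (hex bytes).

D0: mem[0x03..0x09] <- [e5 8b 7d 55 11 66 56]
D1: mem[0x00..0x06] <- [8b 7d 55 11 66 56 e3]
D2: mem[0x12..0x19] <- [56 2c 5c e5 8b 7d 55 11]
D3: mem[0x07..0x0a] <- [66 56 2c 5c]
D4: mem[0x1b..0x1e] <- [66 56 e3 66]
D5: mem[0x10..0x15] <- [8b 7d 55 11 66 56]
query mem[0x1b]=0x66, mem[0x00]=0x8b, mem[0x0a]=0x5c

MEM[0x1b,0x00,0x0a] = 66 8b 5c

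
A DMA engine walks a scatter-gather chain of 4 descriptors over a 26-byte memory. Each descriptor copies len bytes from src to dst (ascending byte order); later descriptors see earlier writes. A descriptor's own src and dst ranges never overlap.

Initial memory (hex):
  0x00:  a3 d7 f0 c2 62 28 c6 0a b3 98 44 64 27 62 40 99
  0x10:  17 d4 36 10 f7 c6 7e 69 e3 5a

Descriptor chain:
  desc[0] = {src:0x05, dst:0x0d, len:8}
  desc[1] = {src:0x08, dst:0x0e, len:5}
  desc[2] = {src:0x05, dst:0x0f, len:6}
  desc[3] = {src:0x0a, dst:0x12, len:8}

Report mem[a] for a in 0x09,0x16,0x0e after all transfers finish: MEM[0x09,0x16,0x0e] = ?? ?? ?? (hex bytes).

MEM[0x09,0x16,0x0e] = 98 b3 b3

[0] 0x05->0x0d len=8 : 28 c6 0a b3 98 44 64 27
[1] 0x08->0x0e len=5 : b3 98 44 64 27
[2] 0x05->0x0f len=6 : 28 c6 0a b3 98 44
[3] 0x0a->0x12 len=8 : 44 64 27 28 b3 28 c6 0a
query mem[0x09]=0x98, mem[0x16]=0xb3, mem[0x0e]=0xb3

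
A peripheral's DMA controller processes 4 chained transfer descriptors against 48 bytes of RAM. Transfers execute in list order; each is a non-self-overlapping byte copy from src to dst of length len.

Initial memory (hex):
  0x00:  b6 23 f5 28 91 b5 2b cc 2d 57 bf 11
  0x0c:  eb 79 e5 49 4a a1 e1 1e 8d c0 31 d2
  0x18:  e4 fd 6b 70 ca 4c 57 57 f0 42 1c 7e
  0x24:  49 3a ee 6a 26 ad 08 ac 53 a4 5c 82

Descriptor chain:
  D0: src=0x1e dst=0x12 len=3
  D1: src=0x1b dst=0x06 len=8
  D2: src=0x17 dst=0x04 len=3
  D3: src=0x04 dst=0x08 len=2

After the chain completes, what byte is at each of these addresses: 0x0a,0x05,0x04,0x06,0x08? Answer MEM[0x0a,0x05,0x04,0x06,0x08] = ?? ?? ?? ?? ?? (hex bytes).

  after D0: wrote 3B at 0x12 = 5757f0
  after D1: wrote 8B at 0x06 = 70ca4c5757f0421c
  after D2: wrote 3B at 0x04 = d2e4fd
  after D3: wrote 2B at 0x08 = d2e4
query mem[0x0a]=0x57, mem[0x05]=0xe4, mem[0x04]=0xd2, mem[0x06]=0xfd, mem[0x08]=0xd2

MEM[0x0a,0x05,0x04,0x06,0x08] = 57 e4 d2 fd d2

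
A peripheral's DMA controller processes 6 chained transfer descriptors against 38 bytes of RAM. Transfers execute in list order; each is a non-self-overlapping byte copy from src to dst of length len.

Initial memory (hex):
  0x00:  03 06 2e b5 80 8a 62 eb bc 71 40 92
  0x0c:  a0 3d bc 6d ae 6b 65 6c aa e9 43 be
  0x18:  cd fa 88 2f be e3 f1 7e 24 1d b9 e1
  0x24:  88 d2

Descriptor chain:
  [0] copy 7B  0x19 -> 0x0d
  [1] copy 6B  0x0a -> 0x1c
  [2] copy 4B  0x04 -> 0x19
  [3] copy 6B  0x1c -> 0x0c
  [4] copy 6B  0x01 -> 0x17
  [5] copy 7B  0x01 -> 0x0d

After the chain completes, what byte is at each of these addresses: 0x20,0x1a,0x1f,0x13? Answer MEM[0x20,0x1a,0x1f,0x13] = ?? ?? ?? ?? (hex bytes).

  after D0: wrote 7B at 0x0d = fa882fbee3f17e
  after D1: wrote 6B at 0x1c = 4092a0fa882f
  after D2: wrote 4B at 0x19 = 808a62eb
  after D3: wrote 6B at 0x0c = eb92a0fa882f
  after D4: wrote 6B at 0x17 = 062eb5808a62
  after D5: wrote 7B at 0x0d = 062eb5808a62eb
query mem[0x20]=0x88, mem[0x1a]=0x80, mem[0x1f]=0xfa, mem[0x13]=0xeb

MEM[0x20,0x1a,0x1f,0x13] = 88 80 fa eb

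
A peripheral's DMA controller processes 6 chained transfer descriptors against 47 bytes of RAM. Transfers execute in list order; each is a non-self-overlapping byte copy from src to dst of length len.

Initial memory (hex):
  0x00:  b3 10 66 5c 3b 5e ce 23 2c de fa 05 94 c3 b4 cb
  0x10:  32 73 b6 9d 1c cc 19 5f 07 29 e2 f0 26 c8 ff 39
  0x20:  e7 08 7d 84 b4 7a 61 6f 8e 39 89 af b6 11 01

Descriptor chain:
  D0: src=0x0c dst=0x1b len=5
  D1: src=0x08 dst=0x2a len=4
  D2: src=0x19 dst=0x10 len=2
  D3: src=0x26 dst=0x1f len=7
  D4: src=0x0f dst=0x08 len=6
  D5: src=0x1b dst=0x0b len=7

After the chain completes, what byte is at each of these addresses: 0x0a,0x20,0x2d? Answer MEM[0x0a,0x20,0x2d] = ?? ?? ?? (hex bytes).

D0: mem[0x1b..0x1f] <- [94 c3 b4 cb 32]
D1: mem[0x2a..0x2d] <- [2c de fa 05]
D2: mem[0x10..0x11] <- [29 e2]
D3: mem[0x1f..0x25] <- [61 6f 8e 39 2c de fa]
D4: mem[0x08..0x0d] <- [cb 29 e2 b6 9d 1c]
D5: mem[0x0b..0x11] <- [94 c3 b4 cb 61 6f 8e]
query mem[0x0a]=0xe2, mem[0x20]=0x6f, mem[0x2d]=0x05

MEM[0x0a,0x20,0x2d] = e2 6f 05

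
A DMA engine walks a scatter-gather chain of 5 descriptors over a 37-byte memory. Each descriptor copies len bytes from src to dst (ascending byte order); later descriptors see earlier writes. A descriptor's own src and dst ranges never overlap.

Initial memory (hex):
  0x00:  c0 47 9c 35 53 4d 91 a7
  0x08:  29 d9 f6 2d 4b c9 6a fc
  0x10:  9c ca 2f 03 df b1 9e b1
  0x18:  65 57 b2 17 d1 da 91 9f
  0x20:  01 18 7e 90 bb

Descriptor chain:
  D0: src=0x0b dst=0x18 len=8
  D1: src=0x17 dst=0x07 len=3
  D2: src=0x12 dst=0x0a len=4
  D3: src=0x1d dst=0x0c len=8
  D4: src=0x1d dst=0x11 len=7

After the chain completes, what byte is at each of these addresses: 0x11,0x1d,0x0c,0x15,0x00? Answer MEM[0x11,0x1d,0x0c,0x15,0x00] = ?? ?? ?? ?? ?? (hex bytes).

MEM[0x11,0x1d,0x0c,0x15,0x00] = 9c 9c 9c 18 c0

  after D0: wrote 8B at 0x18 = 2d4bc96afc9cca2f
  after D1: wrote 3B at 0x07 = b12d4b
  after D2: wrote 4B at 0x0a = 2f03dfb1
  after D3: wrote 8B at 0x0c = 9cca2f01187e90bb
  after D4: wrote 7B at 0x11 = 9cca2f01187e90
query mem[0x11]=0x9c, mem[0x1d]=0x9c, mem[0x0c]=0x9c, mem[0x15]=0x18, mem[0x00]=0xc0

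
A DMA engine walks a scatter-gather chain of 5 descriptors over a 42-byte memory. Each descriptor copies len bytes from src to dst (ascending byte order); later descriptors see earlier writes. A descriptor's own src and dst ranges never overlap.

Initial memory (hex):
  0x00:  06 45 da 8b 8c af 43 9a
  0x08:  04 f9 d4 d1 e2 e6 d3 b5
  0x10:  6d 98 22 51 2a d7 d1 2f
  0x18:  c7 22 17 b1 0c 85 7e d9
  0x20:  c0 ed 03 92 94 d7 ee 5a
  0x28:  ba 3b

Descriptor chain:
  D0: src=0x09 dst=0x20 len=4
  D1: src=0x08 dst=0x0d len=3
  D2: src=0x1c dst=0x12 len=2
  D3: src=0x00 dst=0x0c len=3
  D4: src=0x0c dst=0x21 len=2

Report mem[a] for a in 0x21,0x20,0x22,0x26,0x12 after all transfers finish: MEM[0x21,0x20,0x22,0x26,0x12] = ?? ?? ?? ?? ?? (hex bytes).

D0: mem[0x20..0x23] <- [f9 d4 d1 e2]
D1: mem[0x0d..0x0f] <- [04 f9 d4]
D2: mem[0x12..0x13] <- [0c 85]
D3: mem[0x0c..0x0e] <- [06 45 da]
D4: mem[0x21..0x22] <- [06 45]
query mem[0x21]=0x06, mem[0x20]=0xf9, mem[0x22]=0x45, mem[0x26]=0xee, mem[0x12]=0x0c

MEM[0x21,0x20,0x22,0x26,0x12] = 06 f9 45 ee 0c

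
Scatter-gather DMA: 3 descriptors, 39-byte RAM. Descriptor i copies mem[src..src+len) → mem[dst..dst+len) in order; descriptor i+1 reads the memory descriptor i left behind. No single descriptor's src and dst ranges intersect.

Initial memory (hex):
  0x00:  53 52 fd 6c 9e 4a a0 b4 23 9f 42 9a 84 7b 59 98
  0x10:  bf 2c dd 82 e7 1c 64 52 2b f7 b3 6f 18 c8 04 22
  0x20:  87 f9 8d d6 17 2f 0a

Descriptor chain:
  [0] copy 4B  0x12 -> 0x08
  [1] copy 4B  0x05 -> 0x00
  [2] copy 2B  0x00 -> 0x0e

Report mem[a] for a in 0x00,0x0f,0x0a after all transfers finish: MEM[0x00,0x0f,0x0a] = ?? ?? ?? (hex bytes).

#0 dst[0x08+4] := {0xdd,0x82,0xe7,0x1c}
#1 dst[0x00+4] := {0x4a,0xa0,0xb4,0xdd}
#2 dst[0x0e+2] := {0x4a,0xa0}
query mem[0x00]=0x4a, mem[0x0f]=0xa0, mem[0x0a]=0xe7

MEM[0x00,0x0f,0x0a] = 4a a0 e7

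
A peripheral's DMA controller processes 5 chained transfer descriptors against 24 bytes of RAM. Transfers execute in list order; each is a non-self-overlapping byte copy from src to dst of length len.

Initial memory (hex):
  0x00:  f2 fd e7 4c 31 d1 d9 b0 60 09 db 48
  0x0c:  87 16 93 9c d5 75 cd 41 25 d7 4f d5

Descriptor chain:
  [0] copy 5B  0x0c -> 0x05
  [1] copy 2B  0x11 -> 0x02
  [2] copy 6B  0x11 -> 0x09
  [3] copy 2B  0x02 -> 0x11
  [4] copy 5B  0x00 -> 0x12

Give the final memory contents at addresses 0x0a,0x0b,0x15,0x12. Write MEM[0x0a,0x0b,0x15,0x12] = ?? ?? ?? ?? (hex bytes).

  after D0: wrote 5B at 0x05 = 8716939cd5
  after D1: wrote 2B at 0x02 = 75cd
  after D2: wrote 6B at 0x09 = 75cd4125d74f
  after D3: wrote 2B at 0x11 = 75cd
  after D4: wrote 5B at 0x12 = f2fd75cd31
query mem[0x0a]=0xcd, mem[0x0b]=0x41, mem[0x15]=0xcd, mem[0x12]=0xf2

MEM[0x0a,0x0b,0x15,0x12] = cd 41 cd f2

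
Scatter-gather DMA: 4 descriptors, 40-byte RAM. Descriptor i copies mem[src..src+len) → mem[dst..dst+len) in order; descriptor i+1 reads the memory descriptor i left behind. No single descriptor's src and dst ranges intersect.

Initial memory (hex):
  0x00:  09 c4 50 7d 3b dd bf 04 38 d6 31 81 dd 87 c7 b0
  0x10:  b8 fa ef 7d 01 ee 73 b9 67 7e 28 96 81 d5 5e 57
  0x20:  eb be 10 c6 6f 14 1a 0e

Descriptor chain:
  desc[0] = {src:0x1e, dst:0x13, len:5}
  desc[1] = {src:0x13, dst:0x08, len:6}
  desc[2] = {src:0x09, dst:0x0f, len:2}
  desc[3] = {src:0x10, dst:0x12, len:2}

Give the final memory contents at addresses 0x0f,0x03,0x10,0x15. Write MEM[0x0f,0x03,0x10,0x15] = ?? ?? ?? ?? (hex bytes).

MEM[0x0f,0x03,0x10,0x15] = 57 7d eb eb

D0: mem[0x13..0x17] <- [5e 57 eb be 10]
D1: mem[0x08..0x0d] <- [5e 57 eb be 10 67]
D2: mem[0x0f..0x10] <- [57 eb]
D3: mem[0x12..0x13] <- [eb fa]
query mem[0x0f]=0x57, mem[0x03]=0x7d, mem[0x10]=0xeb, mem[0x15]=0xeb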